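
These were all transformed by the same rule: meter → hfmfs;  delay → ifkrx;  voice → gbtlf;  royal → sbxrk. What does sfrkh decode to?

realm

m(12)→h(7) and e(4)→f(5) fit y≡23x+17 (mod 26); the inverse of 23 mod 26 is 17. Each letter's alphabet position (a=0..z=25) is mapped through 23·x+17 mod 26 — an affine cipher.
Decoding sfrkh: s(18)→17·(18−17)≡17=r; f(5)→17·(5−17)≡4=e; r(17)→17·(17−17)≡0=a; k(10)→17·(10−17)≡11=l; h(7)→17·(7−17)≡12=m (all mod 26).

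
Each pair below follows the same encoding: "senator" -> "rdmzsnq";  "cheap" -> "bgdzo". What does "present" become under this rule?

oqdrdms

Compare letters: s→r is +25, e→d is +25, n→m is +25 — a constant shift. Every letter moves 25 places later in the alphabet, wrapping around z→a.
Applying it to present: p+25=o, r+25=q, e+25=d, s+25=r, e+25=d, n+25=m, t+25=s.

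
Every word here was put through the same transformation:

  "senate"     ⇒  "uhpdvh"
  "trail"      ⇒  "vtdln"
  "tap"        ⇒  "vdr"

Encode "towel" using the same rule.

The shift depends on letter class: consonant s→u is +2, but vowel e→h is +3. Two shifts are in play — +3 for a/e/i/o/u, +2 for every other letter.
On towel: t(cons)+2=v, o(vowel)+3=r, w(cons)+2=y, e(vowel)+3=h, l(cons)+2=n.

vryhn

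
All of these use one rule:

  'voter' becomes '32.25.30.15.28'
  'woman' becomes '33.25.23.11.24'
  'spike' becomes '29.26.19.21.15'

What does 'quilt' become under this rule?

27.31.19.22.30

Each letter is replaced by its alphabet position (a=1..z=26) + 10.
For quilt: q=17→27, u=21→31, i=9→19, l=12→22, t=20→30.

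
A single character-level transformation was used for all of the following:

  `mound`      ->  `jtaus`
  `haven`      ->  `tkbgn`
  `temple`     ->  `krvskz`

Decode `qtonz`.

The output letters match the input read backwards, each shifted +6: mound reversed is dnuom. The word is reversed, then every letter is shifted forward by 6.
Reversing it on qtonz: shift back: q−6=k, t−6=n, o−6=i, n−6=h, z−6=t → kniht; then reverse → think.

think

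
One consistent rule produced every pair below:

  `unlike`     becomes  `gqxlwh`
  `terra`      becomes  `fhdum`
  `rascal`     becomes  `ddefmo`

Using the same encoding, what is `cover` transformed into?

orhhd

Shifts by position in unlike: pos 0: u→g (+12), pos 1: n→q (+3), pos 2: l→x (+12), pos 3: i→l (+3) — repeating every 2. A repeating key of period 2 is used — shifts +12, +3 over and over.
On cover: c+12=o, o+3=r, v+12=h, e+3=h, r+12=d.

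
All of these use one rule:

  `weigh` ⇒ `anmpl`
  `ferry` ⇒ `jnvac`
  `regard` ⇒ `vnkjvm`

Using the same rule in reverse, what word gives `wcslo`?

It's a Vigenère-style cipher with numeric key [4,9]: position i shifts by key[i mod 2].
Undoing it on wcslo: w−4=s, c−9=t, s−4=o, l−9=c, o−4=k.

stock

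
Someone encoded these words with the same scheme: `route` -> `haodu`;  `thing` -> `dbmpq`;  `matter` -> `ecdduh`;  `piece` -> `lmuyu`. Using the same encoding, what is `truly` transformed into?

dhotg

r(17)→h(7) and o(14)→a(0) fit y≡11x+2 (mod 26); the inverse of 11 mod 26 is 19. Each letter's alphabet position (a=0..z=25) is mapped through 11·x+2 mod 26 — an affine cipher.
On truly: t(19)→11·19+2≡3=d; r(17)→11·17+2≡7=h; u(20)→11·20+2≡14=o; l(11)→11·11+2≡19=t; y(24)→11·24+2≡6=g (all mod 26).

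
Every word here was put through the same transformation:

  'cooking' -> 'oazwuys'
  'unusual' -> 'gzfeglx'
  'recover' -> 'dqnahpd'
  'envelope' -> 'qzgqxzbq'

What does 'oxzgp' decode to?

Shifts by position in cooking: pos 0: c→o (+12), pos 1: o→a (+12), pos 2: o→z (+11), pos 3: k→w (+12), pos 4: i→u (+12), pos 5: n→y (+11) — repeating every 3. It's a Vigenère-style cipher with numeric key [12,12,11]: position i shifts by key[i mod 3].
Reversing it on oxzgp: o−12=c, x−12=l, z−11=o, g−12=u, p−12=d.

cloud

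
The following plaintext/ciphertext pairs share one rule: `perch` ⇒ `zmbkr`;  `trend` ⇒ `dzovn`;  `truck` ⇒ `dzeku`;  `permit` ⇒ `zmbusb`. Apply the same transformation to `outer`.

ycdmb

Shifts by position in perch: pos 0: p→z (+10), pos 1: e→m (+8), pos 2: r→b (+10), pos 3: c→k (+8) — repeating every 2. The shifts repeat in a cycle of length 2: positions 0,1,… shift by +10, +8, then the pattern repeats.
For outer: o+10=y, u+8=c, t+10=d, e+8=m, r+10=b.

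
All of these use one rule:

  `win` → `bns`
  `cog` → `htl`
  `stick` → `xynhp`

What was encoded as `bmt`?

who

Compare letters: w→b is +5, i→n is +5, n→s is +5 — a constant shift. Every letter moves 5 places later in the alphabet, wrapping around z→a.
Reversing it on bmt: b−5=w, m−5=h, t−5=o.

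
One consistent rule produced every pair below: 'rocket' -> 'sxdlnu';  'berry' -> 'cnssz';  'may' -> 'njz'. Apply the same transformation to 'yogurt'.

The rule splits by letter class: vowels +9, consonants +1.
On yogurt: y(cons)+1=z, o(vowel)+9=x, g(cons)+1=h, u(vowel)+9=d, r(cons)+1=s, t(cons)+1=u.

zxhdsu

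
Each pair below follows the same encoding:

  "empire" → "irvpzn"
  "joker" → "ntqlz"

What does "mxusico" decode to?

Letter i (0-indexed) is shifted by i+4, so successive shifts are 4, 5, 6, ….
Reversing it on mxusico: m−4=i, x−5=s, u−6=o, s−7=l, i−8=a, c−9=t, o−10=e.

isolate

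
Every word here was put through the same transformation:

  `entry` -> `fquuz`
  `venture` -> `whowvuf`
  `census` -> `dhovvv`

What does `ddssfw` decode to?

Shifts by position in entry: pos 0: e→f (+1), pos 1: n→q (+3), pos 2: t→u (+1), pos 3: r→u (+3) — repeating every 2. A repeating key of period 2 is used — shifts +1, +3 over and over.
Decoding ddssfw: d−1=c, d−3=a, s−1=r, s−3=p, f−1=e, w−3=t.

carpet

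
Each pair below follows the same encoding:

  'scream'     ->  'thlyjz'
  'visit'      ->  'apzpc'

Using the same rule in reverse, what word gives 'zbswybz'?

surplus

The output letters match the input read backwards, each shifted +7: scream reversed is maercs. The word is reversed, then every letter is shifted forward by 7.
Reversing it on zbswybz: shift back: z−7=s, b−7=u, s−7=l, w−7=p, y−7=r, b−7=u, z−7=s → sulprus; then reverse → surplus.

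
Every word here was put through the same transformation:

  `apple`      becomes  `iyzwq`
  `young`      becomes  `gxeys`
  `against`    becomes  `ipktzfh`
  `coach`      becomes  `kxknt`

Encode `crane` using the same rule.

kakyq

In apple: a→i is +8, p→y is +9, p→z is +10, l→w is +11 — the shift increases by 1 each position. Each letter shifts forward by (position + 8), i.e. 8, 9, 10, … — the shift grows by one for each successive letter.
For crane: c+8=k, r+9=a, a+10=k, n+11=y, e+12=q.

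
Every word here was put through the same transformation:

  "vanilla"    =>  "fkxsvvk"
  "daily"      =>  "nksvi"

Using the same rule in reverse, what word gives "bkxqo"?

range

Compare letters: v→f is +10, a→k is +10, n→x is +10 — a constant shift. Each letter is shifted forward by 10 in the alphabet (a Caesar shift of +10).
Undoing it on bkxqo: b−10=r, k−10=a, x−10=n, q−10=g, o−10=e.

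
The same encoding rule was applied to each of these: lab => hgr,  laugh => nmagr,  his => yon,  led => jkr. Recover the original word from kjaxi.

crude

The output letters match the input read backwards, each shifted +6: lab reversed is bal. Read the word backwards and shift each letter +6.
Reversing it on kjaxi: shift back: k−6=e, j−6=d, a−6=u, x−6=r, i−6=c → edurc; then reverse → crude.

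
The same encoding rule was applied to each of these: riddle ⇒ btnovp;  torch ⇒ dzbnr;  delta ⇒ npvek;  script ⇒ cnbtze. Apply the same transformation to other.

Shifts by position in riddle: pos 0: r→b (+10), pos 1: i→t (+11), pos 2: d→n (+10), pos 3: d→o (+11) — repeating every 2. A repeating key of period 2 is used — shifts +10, +11 over and over.
Applying it to other: o+10=y, t+11=e, h+10=r, e+11=p, r+10=b.

yerpb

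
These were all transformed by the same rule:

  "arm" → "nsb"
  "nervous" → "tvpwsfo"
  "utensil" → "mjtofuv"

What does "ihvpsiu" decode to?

The output letters match the input read backwards, each shifted +1: arm reversed is mra. Read the word backwards and shift each letter +1.
Decoding ihvpsiu: shift back: i−1=h, h−1=g, v−1=u, p−1=o, s−1=r, i−1=h, u−1=t → hguorht; then reverse → through.

through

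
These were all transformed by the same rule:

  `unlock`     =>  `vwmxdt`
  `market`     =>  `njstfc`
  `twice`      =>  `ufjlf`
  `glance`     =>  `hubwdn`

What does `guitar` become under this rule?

hdjcba

The shifts repeat in a cycle of length 2: positions 0,1,… shift by +1, +9, then the pattern repeats.
On guitar: g+1=h, u+9=d, i+1=j, t+9=c, a+1=b, r+9=a.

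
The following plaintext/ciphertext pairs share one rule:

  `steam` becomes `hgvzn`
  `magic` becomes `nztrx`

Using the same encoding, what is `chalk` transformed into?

Each pair mirrors across the alphabet (s↔h, t↔g, e↔v): positions sum to 25. Letters are reflected about the middle of the alphabet (position → 25−position): Atbash.
On chalk: c↔x, h↔s, a↔z, l↔o, k↔p.

xszop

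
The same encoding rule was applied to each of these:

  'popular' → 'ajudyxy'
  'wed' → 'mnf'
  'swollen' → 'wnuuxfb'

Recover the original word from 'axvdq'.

The output letters match the input read backwards, each shifted +9: popular reversed is ralupop. The word is reversed, then every letter is shifted forward by 9.
Undoing it on axvdq: shift back: a−9=r, x−9=o, v−9=m, d−9=u, q−9=h → romuh; then reverse → humor.

humor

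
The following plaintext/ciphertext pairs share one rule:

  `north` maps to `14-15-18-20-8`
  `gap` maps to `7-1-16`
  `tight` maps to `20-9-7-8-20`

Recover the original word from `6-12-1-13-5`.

Letters become their 1-indexed alphabet positions: a=1 … z=26.
Decoding 6-12-1-13-5: 6=f, 12=l, 1=a, 13=m, 5=e.

flame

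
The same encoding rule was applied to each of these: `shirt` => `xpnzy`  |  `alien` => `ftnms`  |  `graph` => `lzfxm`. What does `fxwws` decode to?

apron

Shifts by position in shirt: pos 0: s→x (+5), pos 1: h→p (+8), pos 2: i→n (+5), pos 3: r→z (+8) — repeating every 2. It's a Vigenère-style cipher with numeric key [5,8]: position i shifts by key[i mod 2].
Decoding fxwws: f−5=a, x−8=p, w−5=r, w−8=o, s−5=n.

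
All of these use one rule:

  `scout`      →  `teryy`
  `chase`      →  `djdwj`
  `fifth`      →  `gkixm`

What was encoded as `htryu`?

group

The shift increases by 1 at each position, starting from +1: 1, 2, 3, ….
Undoing it on htryu: h−1=g, t−2=r, r−3=o, y−4=u, u−5=p.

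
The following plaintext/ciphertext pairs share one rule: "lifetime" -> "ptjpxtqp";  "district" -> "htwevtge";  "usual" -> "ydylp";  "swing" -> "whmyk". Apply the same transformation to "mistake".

qtweevi

Shifts by position in lifetime: pos 0: l→p (+4), pos 1: i→t (+11), pos 2: f→j (+4), pos 3: e→p (+11) — repeating every 2. It's a Vigenère-style cipher with numeric key [4,11]: position i shifts by key[i mod 2].
For mistake: m+4=q, i+11=t, s+4=w, t+11=e, a+4=e, k+11=v, e+4=i.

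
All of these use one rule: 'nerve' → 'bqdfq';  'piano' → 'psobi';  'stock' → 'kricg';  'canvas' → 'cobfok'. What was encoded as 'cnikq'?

n(13)→b(1) and e(4)→q(16) fit y≡7x+14 (mod 26); the inverse of 7 mod 26 is 15. Treating letters as 0–25, the rule is x ↦ 7x + 14 (mod 26).
Undoing it on cnikq: c(2)→15·(2−14)≡2=c; n(13)→15·(13−14)≡11=l; i(8)→15·(8−14)≡14=o; k(10)→15·(10−14)≡18=s; q(16)→15·(16−14)≡4=e (all mod 26).

close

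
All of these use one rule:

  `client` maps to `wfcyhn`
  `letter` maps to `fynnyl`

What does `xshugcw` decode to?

Compare letters: c→w is +20, l→f is +20, i→c is +20 — a constant shift. This is a Caesar cipher with shift 20.
Undoing it on xshugcw: x−20=d, s−20=y, h−20=n, u−20=a, g−20=m, c−20=i, w−20=c.

dynamic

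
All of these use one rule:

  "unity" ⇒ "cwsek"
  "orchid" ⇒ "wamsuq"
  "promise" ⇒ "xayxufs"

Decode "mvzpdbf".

emperor

Letter i (0-indexed) is shifted by i+8, so successive shifts are 8, 9, 10, ….
Undoing it on mvzpdbf: m−8=e, v−9=m, z−10=p, p−11=e, d−12=r, b−13=o, f−14=r.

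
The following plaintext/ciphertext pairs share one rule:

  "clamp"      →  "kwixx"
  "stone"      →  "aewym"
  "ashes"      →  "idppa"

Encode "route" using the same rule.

zzcem

Shifts by position in clamp: pos 0: c→k (+8), pos 1: l→w (+11), pos 2: a→i (+8), pos 3: m→x (+11) — repeating every 2. The shifts repeat in a cycle of length 2: positions 0,1,… shift by +8, +11, then the pattern repeats.
On route: r+8=z, o+11=z, u+8=c, t+11=e, e+8=m.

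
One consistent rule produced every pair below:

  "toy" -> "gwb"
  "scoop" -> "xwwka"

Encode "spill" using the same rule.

The output letters match the input read backwards, each shifted +8: toy reversed is yot. The word is reversed, then every letter is shifted forward by 8.
On spill: reverse → llips; then shift: l+8=t, l+8=t, i+8=q, p+8=x, s+8=a.

ttqxa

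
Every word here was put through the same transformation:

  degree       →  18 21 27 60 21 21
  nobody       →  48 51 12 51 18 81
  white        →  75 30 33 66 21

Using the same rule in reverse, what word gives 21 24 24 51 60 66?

With a=1..z=26, the number is 3·pos + 6.
Reversing it on 21 24 24 51 60 66: 21→(21−6)÷3=5=e, 24→(24−6)÷3=6=f, 24→(24−6)÷3=6=f, 51→(51−6)÷3=15=o, 60→(60−6)÷3=18=r, 66→(66−6)÷3=20=t.

effort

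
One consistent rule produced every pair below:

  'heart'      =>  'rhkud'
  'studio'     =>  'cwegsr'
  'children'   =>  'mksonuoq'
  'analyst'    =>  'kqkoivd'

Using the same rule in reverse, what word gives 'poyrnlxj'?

flooding

Shifts by position in heart: pos 0: h→r (+10), pos 1: e→h (+3), pos 2: a→k (+10), pos 3: r→u (+3) — repeating every 2. A repeating key of period 2 is used — shifts +10, +3 over and over.
Reversing it on poyrnlxj: p−10=f, o−3=l, y−10=o, r−3=o, n−10=d, l−3=i, x−10=n, j−3=g.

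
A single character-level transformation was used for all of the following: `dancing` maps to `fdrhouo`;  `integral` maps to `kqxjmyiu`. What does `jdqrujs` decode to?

In dancing: d→f is +2, a→d is +3, n→r is +4, c→h is +5 — the shift increases by 1 each position. Each letter shifts forward by (position + 2), i.e. 2, 3, 4, … — the shift grows by one for each successive letter.
Undoing it on jdqrujs: j−2=h, d−3=a, q−4=m, r−5=m, u−6=o, j−7=c, s−8=k.

hammock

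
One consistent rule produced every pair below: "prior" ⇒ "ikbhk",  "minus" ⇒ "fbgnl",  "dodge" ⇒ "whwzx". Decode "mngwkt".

tundra

Compare letters: p→i is +19, r→k is +19, i→b is +19 — a constant shift. This is a Caesar cipher with shift 19.
Undoing it on mngwkt: m−19=t, n−19=u, g−19=n, w−19=d, k−19=r, t−19=a.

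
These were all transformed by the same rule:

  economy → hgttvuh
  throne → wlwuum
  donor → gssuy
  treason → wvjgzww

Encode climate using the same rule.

In economy: e→h is +3, c→g is +4, o→t is +5, n→t is +6 — the shift increases by 1 each position. The shift increases by 1 at each position, starting from +3: 3, 4, 5, ….
For climate: c+3=f, l+4=p, i+5=n, m+6=s, a+7=h, t+8=b, e+9=n.

fpnshbn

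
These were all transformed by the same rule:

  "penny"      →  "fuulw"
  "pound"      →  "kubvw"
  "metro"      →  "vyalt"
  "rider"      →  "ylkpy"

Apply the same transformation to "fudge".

The output letters match the input read backwards, each shifted +7: penny reversed is ynnep. The word is reversed, then every letter is shifted forward by 7.
Applying it to fudge: reverse → egduf; then shift: e+7=l, g+7=n, d+7=k, u+7=b, f+7=m.

lnkbm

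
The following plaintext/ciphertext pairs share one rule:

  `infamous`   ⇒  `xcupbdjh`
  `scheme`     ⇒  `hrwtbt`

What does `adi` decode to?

Compare letters: i→x is +15, n→c is +15, f→u is +15 — a constant shift. Every letter moves 15 places later in the alphabet, wrapping around z→a.
Reversing it on adi: a−15=l, d−15=o, i−15=t.

lot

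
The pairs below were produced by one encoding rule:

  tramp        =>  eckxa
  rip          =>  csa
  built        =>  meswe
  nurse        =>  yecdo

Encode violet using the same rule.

gsywoe

Two shifts are in play — +10 for a/e/i/o/u, +11 for every other letter.
Applying it to violet: v(cons)+11=g, i(vowel)+10=s, o(vowel)+10=y, l(cons)+11=w, e(vowel)+10=o, t(cons)+11=e.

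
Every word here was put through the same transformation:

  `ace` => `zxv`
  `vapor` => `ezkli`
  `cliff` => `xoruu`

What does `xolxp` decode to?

clock

Each pair mirrors across the alphabet (a↔z, c↔x, e↔v): positions sum to 25. Each letter is replaced by its mirror in the alphabet: a↔z, b↔y, c↔x, and so on (the Atbash cipher).
Reversing it on xolxp: x↔c, o↔l, l↔o, x↔c, p↔k.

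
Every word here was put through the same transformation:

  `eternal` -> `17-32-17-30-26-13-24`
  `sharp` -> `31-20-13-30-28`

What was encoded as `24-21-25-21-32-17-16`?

e is letter #5 and maps to 17: an offset of 12. Letters become their 1-based position plus 12 (so a→13, b→14, …).
Reversing it on 24-21-25-21-32-17-16: 24→(24−12)÷1=12=l, 21→(21−12)÷1=9=i, 25→(25−12)÷1=13=m, 21→(21−12)÷1=9=i, 32→(32−12)÷1=20=t, 17→(17−12)÷1=5=e, 16→(16−12)÷1=4=d.

limited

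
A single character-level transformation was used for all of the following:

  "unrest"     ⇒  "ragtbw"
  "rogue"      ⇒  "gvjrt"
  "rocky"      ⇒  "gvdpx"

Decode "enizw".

habit

u(20)→r(17) and n(13)→a(0) fit y≡21x+13 (mod 26); the inverse of 21 mod 26 is 5. This is an affine cipher: with a=0,…,z=25, each position x becomes (21x+13) mod 26.
Reversing it on enizw: e(4)→5·(4−13)≡7=h; n(13)→5·(13−13)≡0=a; i(8)→5·(8−13)≡1=b; z(25)→5·(25−13)≡8=i; w(22)→5·(22−13)≡19=t (all mod 26).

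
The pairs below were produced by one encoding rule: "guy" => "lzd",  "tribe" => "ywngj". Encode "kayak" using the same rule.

Compare letters: g→l is +5, u→z is +5, y→d is +5 — a constant shift. It's a constant shift of +5 (ROT5).
For kayak: k+5=p, a+5=f, y+5=d, a+5=f, k+5=p.

pfdfp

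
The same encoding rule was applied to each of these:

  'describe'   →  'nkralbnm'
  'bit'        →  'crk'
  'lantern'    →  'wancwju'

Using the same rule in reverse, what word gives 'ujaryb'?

The output letters match the input read backwards, each shifted +9: describe reversed is ebircsed. Read the word backwards and shift each letter +9.
Undoing it on ujaryb: shift back: u−9=l, j−9=a, a−9=r, r−9=i, y−9=p, b−9=s → larips; then reverse → spiral.

spiral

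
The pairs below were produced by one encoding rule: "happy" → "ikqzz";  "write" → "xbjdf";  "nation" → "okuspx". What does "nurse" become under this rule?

oescf

Shifts by position in happy: pos 0: h→i (+1), pos 1: a→k (+10), pos 2: p→q (+1), pos 3: p→z (+10) — repeating every 2. A repeating key of period 2 is used — shifts +1, +10 over and over.
Applying it to nurse: n+1=o, u+10=e, r+1=s, s+10=c, e+1=f.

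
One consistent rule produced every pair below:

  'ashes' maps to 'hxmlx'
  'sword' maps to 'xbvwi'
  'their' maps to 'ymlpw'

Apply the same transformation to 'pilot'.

The shift depends on letter class: consonant s→x is +5, but vowel a→h is +7. Vowels shift forward by 7 and consonants shift forward by 5.
Applying it to pilot: p(cons)+5=u, i(vowel)+7=p, l(cons)+5=q, o(vowel)+7=v, t(cons)+5=y.

upqvy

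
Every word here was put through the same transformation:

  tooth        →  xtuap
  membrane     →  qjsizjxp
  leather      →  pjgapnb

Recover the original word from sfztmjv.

In tooth: t→x is +4, o→t is +5, o→u is +6, t→a is +7 — the shift increases by 1 each position. Letter i (0-indexed) is shifted by i+4, so successive shifts are 4, 5, 6, ….
Undoing it on sfztmjv: s−4=o, f−5=a, z−6=t, t−7=m, m−8=e, j−9=a, v−10=l.

oatmeal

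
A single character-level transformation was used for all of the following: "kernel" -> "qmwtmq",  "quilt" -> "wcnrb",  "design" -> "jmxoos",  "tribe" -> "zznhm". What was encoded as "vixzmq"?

pastel

Shifts by position in kernel: pos 0: k→q (+6), pos 1: e→m (+8), pos 2: r→w (+5), pos 3: n→t (+6), pos 4: e→m (+8), pos 5: l→q (+5) — repeating every 3. It's a Vigenère-style cipher with numeric key [6,8,5]: position i shifts by key[i mod 3].
Reversing it on vixzmq: v−6=p, i−8=a, x−5=s, z−6=t, m−8=e, q−5=l.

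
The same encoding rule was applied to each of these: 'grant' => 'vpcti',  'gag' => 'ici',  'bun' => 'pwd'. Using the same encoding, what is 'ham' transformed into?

ocj

The word is reversed, then every letter is shifted forward by 2.
Applying it to ham: reverse → mah; then shift: m+2=o, a+2=c, h+2=j.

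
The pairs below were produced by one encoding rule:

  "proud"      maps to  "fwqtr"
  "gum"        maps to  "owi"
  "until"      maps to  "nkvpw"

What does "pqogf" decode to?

demon

The output letters match the input read backwards, each shifted +2: proud reversed is duorp. The word is reversed, then every letter is shifted forward by 2.
Decoding pqogf: shift back: p−2=n, q−2=o, o−2=m, g−2=e, f−2=d → nomed; then reverse → demon.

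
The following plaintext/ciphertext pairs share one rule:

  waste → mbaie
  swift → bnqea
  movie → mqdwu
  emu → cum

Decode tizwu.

moral

Two steps: reverse the string, then apply a Caesar shift of +8.
Decoding tizwu: shift back: t−8=l, i−8=a, z−8=r, w−8=o, u−8=m → larom; then reverse → moral.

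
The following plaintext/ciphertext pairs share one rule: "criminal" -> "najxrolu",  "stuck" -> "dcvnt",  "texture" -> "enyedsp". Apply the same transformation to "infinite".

A repeating key of period 3 is used — shifts +11, +9, +1 over and over.
Applying it to infinite: i+11=t, n+9=w, f+1=g, i+11=t, n+9=w, i+1=j, t+11=e, e+9=n.

twgtwjen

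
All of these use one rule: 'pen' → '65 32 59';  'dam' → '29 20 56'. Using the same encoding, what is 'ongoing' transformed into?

p(#16)→65 and e(#5)→32: differences scale by 3, so n = 3·pos + 17. Each letter becomes 3×(its alphabet position, a=1..z=26) + 17.
Applying it to ongoing: o=15→62, n=14→59, g=7→38, o=15→62, i=9→44, n=14→59, g=7→38.

62 59 38 62 44 59 38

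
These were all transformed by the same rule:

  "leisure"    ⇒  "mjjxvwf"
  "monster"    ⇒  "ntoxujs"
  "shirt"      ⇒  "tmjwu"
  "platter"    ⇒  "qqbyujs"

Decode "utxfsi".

toward

Shifts by position in leisure: pos 0: l→m (+1), pos 1: e→j (+5), pos 2: i→j (+1), pos 3: s→x (+5) — repeating every 2. A repeating key of period 2 is used — shifts +1, +5 over and over.
Reversing it on utxfsi: u−1=t, t−5=o, x−1=w, f−5=a, s−1=r, i−5=d.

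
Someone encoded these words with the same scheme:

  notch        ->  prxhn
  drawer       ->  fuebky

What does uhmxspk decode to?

In notch: n→p is +2, o→r is +3, t→x is +4, c→h is +5 — the shift increases by 1 each position. The shift increases by 1 at each position, starting from +2: 2, 3, 4, ….
Reversing it on uhmxspk: u−2=s, h−3=e, m−4=i, x−5=s, s−6=m, p−7=i, k−8=c.

seismic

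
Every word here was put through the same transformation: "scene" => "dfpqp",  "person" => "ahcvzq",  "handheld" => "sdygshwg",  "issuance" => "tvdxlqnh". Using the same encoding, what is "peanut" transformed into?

Shifts by position in scene: pos 0: s→d (+11), pos 1: c→f (+3), pos 2: e→p (+11), pos 3: n→q (+3) — repeating every 2. A repeating key of period 2 is used — shifts +11, +3 over and over.
Applying it to peanut: p+11=a, e+3=h, a+11=l, n+3=q, u+11=f, t+3=w.

ahlqfw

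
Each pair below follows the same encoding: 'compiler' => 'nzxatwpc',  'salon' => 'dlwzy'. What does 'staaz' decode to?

hippo

Compare letters: c→n is +11, o→z is +11, m→x is +11 — a constant shift. This is a Caesar cipher with shift 11.
Undoing it on staaz: s−11=h, t−11=i, a−11=p, a−11=p, z−11=o.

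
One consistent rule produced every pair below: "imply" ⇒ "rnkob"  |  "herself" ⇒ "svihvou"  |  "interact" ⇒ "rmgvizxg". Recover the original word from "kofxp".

pluck

Each letter is replaced by its mirror in the alphabet: a↔z, b↔y, c↔x, and so on (the Atbash cipher).
Decoding kofxp: k↔p, o↔l, f↔u, x↔c, p↔k.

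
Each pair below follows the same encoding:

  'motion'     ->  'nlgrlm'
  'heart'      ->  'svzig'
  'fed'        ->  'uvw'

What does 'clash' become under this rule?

Each pair mirrors across the alphabet (m↔n, o↔l, t↔g): positions sum to 25. Each letter is replaced by its mirror in the alphabet: a↔z, b↔y, c↔x, and so on (the Atbash cipher).
On clash: c↔x, l↔o, a↔z, s↔h, h↔s.

xozhs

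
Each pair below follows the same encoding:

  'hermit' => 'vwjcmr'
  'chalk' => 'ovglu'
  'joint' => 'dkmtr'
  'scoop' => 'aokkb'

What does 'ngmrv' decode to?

h(7)→v(21) and e(4)→w(22) fit y≡17x+6 (mod 26); the inverse of 17 mod 26 is 23. This is an affine cipher: with a=0,…,z=25, each position x becomes (17x+6) mod 26.
Undoing it on ngmrv: n(13)→23·(13−6)≡5=f; g(6)→23·(6−6)≡0=a; m(12)→23·(12−6)≡8=i; r(17)→23·(17−6)≡19=t; v(21)→23·(21−6)≡7=h (all mod 26).

faith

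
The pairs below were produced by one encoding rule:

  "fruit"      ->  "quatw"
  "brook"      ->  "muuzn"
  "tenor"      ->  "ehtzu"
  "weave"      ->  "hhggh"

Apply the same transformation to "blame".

mogxh

Shifts by position in fruit: pos 0: f→q (+11), pos 1: r→u (+3), pos 2: u→a (+6), pos 3: i→t (+11), pos 4: t→w (+3) — repeating every 3. It's a Vigenère-style cipher with numeric key [11,3,6]: position i shifts by key[i mod 3].
For blame: b+11=m, l+3=o, a+6=g, m+11=x, e+3=h.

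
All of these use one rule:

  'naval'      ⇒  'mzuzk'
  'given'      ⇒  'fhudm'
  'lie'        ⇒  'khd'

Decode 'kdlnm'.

Compare letters: n→m is +25, a→z is +25, v→u is +25 — a constant shift. Every letter moves 25 places later in the alphabet, wrapping around z→a.
Decoding kdlnm: k−25=l, d−25=e, l−25=m, n−25=o, m−25=n.

lemon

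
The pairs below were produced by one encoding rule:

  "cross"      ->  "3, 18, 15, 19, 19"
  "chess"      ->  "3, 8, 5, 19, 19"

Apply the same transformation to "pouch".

c is letter #3 and maps to 3: an offset of 0. Each letter is replaced by its alphabet position (a=1, b=2, …, z=26).
For pouch: p=16→16, o=15→15, u=21→21, c=3→3, h=8→8.

16, 15, 21, 3, 8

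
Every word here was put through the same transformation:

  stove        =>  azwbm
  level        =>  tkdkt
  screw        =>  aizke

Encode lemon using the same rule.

Shifts by position in stove: pos 0: s→a (+8), pos 1: t→z (+6), pos 2: o→w (+8), pos 3: v→b (+6) — repeating every 2. The shifts repeat in a cycle of length 2: positions 0,1,… shift by +8, +6, then the pattern repeats.
Applying it to lemon: l+8=t, e+6=k, m+8=u, o+6=u, n+8=v.

tkuuv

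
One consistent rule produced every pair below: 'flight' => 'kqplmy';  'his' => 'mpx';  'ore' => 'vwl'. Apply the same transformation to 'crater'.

Vowels shift forward by 7 and consonants shift forward by 5.
On crater: c(cons)+5=h, r(cons)+5=w, a(vowel)+7=h, t(cons)+5=y, e(vowel)+7=l, r(cons)+5=w.

hwhylw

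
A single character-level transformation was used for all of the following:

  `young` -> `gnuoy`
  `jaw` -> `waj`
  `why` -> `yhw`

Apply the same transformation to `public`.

cilbup

The word is simply reversed.
For public: reverse → cilbup.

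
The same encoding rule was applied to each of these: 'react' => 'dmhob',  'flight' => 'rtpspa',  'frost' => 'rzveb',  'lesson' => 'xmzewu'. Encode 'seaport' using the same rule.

emhbwyf

Shifts by position in react: pos 0: r→d (+12), pos 1: e→m (+8), pos 2: a→h (+7), pos 3: c→o (+12), pos 4: t→b (+8) — repeating every 3. It's a Vigenère-style cipher with numeric key [12,8,7]: position i shifts by key[i mod 3].
For seaport: s+12=e, e+8=m, a+7=h, p+12=b, o+8=w, r+7=y, t+12=f.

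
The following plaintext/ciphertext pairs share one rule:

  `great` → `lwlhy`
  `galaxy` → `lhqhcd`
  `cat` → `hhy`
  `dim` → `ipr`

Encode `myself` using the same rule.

rdxlqk

The shift depends on letter class: consonant g→l is +5, but vowel e→l is +7. Vowels shift forward by 7 and consonants shift forward by 5.
Applying it to myself: m(cons)+5=r, y(cons)+5=d, s(cons)+5=x, e(vowel)+7=l, l(cons)+5=q, f(cons)+5=k.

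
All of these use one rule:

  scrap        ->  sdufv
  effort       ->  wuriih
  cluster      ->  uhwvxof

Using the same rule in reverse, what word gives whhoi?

The output letters match the input read backwards, each shifted +3: scrap reversed is parcs. Two steps: reverse the string, then apply a Caesar shift of +3.
Decoding whhoi: shift back: w−3=t, h−3=e, h−3=e, o−3=l, i−3=f → teelf; then reverse → fleet.

fleet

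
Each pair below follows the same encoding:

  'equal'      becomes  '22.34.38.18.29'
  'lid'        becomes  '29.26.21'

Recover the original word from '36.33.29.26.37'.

split

e is letter #5 and maps to 22: an offset of 17. The number is (letter's place in the alphabet, a=1) + 17.
Decoding 36.33.29.26.37: 36→(36−17)÷1=19=s, 33→(33−17)÷1=16=p, 29→(29−17)÷1=12=l, 26→(26−17)÷1=9=i, 37→(37−17)÷1=20=t.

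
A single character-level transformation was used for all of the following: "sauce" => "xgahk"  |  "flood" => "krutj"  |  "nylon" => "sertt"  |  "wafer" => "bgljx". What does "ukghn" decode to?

peach

Shifts by position in sauce: pos 0: s→x (+5), pos 1: a→g (+6), pos 2: u→a (+6), pos 3: c→h (+5), pos 4: e→k (+6) — repeating every 3. It's a Vigenère-style cipher with numeric key [5,6,6]: position i shifts by key[i mod 3].
Decoding ukghn: u−5=p, k−6=e, g−6=a, h−5=c, n−6=h.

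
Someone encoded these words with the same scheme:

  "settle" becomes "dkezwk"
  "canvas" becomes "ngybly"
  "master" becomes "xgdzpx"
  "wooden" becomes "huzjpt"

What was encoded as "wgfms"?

Shifts by position in settle: pos 0: s→d (+11), pos 1: e→k (+6), pos 2: t→e (+11), pos 3: t→z (+6) — repeating every 2. It's a Vigenère-style cipher with numeric key [11,6]: position i shifts by key[i mod 2].
Decoding wgfms: w−11=l, g−6=a, f−11=u, m−6=g, s−11=h.

laugh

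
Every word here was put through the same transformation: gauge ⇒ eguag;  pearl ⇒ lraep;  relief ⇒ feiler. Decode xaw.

The output letters match the input read backwards: gauge reversed is eguag. It's just the letters in reverse order.
Undoing it on xaw: then reverse → wax.

wax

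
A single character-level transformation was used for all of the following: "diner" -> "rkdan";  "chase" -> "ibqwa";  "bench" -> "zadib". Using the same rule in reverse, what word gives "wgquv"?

swamp

d(3)→r(17) and i(8)→k(10) fit y≡9x+16 (mod 26); the inverse of 9 mod 26 is 3. Each letter's alphabet position (a=0..z=25) is mapped through 9·x+16 mod 26 — an affine cipher.
Reversing it on wgquv: w(22)→3·(22−16)≡18=s; g(6)→3·(6−16)≡22=w; q(16)→3·(16−16)≡0=a; u(20)→3·(20−16)≡12=m; v(21)→3·(21−16)≡15=p (all mod 26).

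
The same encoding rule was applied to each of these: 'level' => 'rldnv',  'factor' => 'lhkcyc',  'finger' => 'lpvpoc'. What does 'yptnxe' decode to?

silent

Each letter shifts forward by (position + 6), i.e. 6, 7, 8, … — the shift grows by one for each successive letter.
Undoing it on yptnxe: y−6=s, p−7=i, t−8=l, n−9=e, x−10=n, e−11=t.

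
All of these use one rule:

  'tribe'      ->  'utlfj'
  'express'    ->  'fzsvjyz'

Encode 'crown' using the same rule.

Each letter shifts forward by (position + 1), i.e. 1, 2, 3, … — the shift grows by one for each successive letter.
Applying it to crown: c+1=d, r+2=t, o+3=r, w+4=a, n+5=s.

dtras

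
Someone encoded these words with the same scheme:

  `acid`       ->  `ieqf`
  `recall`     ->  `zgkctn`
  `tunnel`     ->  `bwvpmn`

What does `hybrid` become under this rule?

Shifts by position in acid: pos 0: a→i (+8), pos 1: c→e (+2), pos 2: i→q (+8), pos 3: d→f (+2) — repeating every 2. The shifts repeat in a cycle of length 2: positions 0,1,… shift by +8, +2, then the pattern repeats.
For hybrid: h+8=p, y+2=a, b+8=j, r+2=t, i+8=q, d+2=f.

pajtqf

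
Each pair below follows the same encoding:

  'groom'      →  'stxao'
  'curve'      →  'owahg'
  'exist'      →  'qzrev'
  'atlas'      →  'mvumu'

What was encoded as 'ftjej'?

A repeating key of period 3 is used — shifts +12, +2, +9 over and over.
Undoing it on ftjej: f−12=t, t−2=r, j−9=a, e−12=s, j−2=h.

trash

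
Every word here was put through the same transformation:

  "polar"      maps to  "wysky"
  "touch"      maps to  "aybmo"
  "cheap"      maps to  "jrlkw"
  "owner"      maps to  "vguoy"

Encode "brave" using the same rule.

It's a Vigenère-style cipher with numeric key [7,10]: position i shifts by key[i mod 2].
Applying it to brave: b+7=i, r+10=b, a+7=h, v+10=f, e+7=l.

ibhfl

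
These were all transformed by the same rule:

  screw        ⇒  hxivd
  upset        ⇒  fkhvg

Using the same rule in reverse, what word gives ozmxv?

lance

Each pair mirrors across the alphabet (s↔h, c↔x, r↔i): positions sum to 25. This is the alphabet-reversal cipher (Atbash): a becomes z, b becomes y, etc.
Undoing it on ozmxv: o↔l, z↔a, m↔n, x↔c, v↔e.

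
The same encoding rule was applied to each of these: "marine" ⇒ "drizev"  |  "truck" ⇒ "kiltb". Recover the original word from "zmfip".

ivory

Compare letters: m→d is +17, a→r is +17, r→i is +17 — a constant shift. Every letter moves 17 places later in the alphabet, wrapping around z→a.
Decoding zmfip: z−17=i, m−17=v, f−17=o, i−17=r, p−17=y.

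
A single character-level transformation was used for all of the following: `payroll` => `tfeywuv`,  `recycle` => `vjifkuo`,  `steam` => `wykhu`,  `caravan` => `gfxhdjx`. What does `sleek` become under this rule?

Each letter shifts forward by (position + 4), i.e. 4, 5, 6, … — the shift grows by one for each successive letter.
Applying it to sleek: s+4=w, l+5=q, e+6=k, e+7=l, k+8=s.

wqkls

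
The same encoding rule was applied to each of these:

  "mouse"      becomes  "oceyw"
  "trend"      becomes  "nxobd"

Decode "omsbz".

The output letters match the input read backwards, each shifted +10: mouse reversed is esuom. Read the word backwards and shift each letter +10.
Undoing it on omsbz: shift back: o−10=e, m−10=c, s−10=i, b−10=r, z−10=p → ecirp; then reverse → price.

price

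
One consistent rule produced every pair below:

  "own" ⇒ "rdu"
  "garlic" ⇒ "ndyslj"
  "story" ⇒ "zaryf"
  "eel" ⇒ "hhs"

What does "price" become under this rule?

The shift depends on letter class: consonant w→d is +7, but vowel o→r is +3. The rule splits by letter class: vowels +3, consonants +7.
Applying it to price: p(cons)+7=w, r(cons)+7=y, i(vowel)+3=l, c(cons)+7=j, e(vowel)+3=h.

wyljh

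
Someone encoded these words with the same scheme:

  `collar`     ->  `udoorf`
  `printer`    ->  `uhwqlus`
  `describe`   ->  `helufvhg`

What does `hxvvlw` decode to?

tissue

The word is reversed, then every letter is shifted forward by 3.
Undoing it on hxvvlw: shift back: h−3=e, x−3=u, v−3=s, v−3=s, l−3=i, w−3=t → eussit; then reverse → tissue.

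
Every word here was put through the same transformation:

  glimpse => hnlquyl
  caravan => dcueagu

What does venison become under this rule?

wgqmxuu

In glimpse: g→h is +1, l→n is +2, i→l is +3, m→q is +4 — the shift increases by 1 each position. The shift increases by 1 at each position, starting from +1: 1, 2, 3, ….
For venison: v+1=w, e+2=g, n+3=q, i+4=m, s+5=x, o+6=u, n+7=u.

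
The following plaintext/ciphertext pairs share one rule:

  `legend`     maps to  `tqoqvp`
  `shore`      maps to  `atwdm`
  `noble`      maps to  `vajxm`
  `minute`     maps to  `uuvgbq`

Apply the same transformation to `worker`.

eazwmd

Shifts by position in legend: pos 0: l→t (+8), pos 1: e→q (+12), pos 2: g→o (+8), pos 3: e→q (+12) — repeating every 2. The shifts repeat in a cycle of length 2: positions 0,1,… shift by +8, +12, then the pattern repeats.
For worker: w+8=e, o+12=a, r+8=z, k+12=w, e+8=m, r+12=d.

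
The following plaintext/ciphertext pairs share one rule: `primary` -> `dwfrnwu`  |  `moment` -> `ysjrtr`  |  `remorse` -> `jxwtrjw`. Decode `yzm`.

hut

Two steps: reverse the string, then apply a Caesar shift of +5.
Reversing it on yzm: shift back: y−5=t, z−5=u, m−5=h → tuh; then reverse → hut.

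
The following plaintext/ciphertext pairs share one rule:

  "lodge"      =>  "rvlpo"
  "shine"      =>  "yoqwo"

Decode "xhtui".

Letter i (0-indexed) is shifted by i+6, so successive shifts are 6, 7, 8, ….
Decoding xhtui: x−6=r, h−7=a, t−8=l, u−9=l, i−10=y.

rally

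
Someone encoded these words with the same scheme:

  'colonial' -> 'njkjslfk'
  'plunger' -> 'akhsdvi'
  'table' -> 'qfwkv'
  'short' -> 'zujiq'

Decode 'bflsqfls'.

maintain

c(2)→n(13) and o(14)→j(9) fit y≡17x+5 (mod 26); the inverse of 17 mod 26 is 23. Each letter's alphabet position (a=0..z=25) is mapped through 17·x+5 mod 26 — an affine cipher.
Undoing it on bflsqfls: b(1)→23·(1−5)≡12=m; f(5)→23·(5−5)≡0=a; l(11)→23·(11−5)≡8=i; s(18)→23·(18−5)≡13=n; q(16)→23·(16−5)≡19=t; f(5)→23·(5−5)≡0=a; l(11)→23·(11−5)≡8=i; s(18)→23·(18−5)≡13=n (all mod 26).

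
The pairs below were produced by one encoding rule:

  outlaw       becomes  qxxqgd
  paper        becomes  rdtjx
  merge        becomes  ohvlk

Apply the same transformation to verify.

In outlaw: o→q is +2, u→x is +3, t→x is +4, l→q is +5 — the shift increases by 1 each position. Letter i (0-indexed) is shifted by i+2, so successive shifts are 2, 3, 4, ….
On verify: v+2=x, e+3=h, r+4=v, i+5=n, f+6=l, y+7=f.

xhvnlf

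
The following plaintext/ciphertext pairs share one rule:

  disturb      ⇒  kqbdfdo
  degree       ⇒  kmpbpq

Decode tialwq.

marble

In disturb: d→k is +7, i→q is +8, s→b is +9, t→d is +10 — the shift increases by 1 each position. Letter i (0-indexed) is shifted by i+7, so successive shifts are 7, 8, 9, ….
Reversing it on tialwq: t−7=m, i−8=a, a−9=r, l−10=b, w−11=l, q−12=e.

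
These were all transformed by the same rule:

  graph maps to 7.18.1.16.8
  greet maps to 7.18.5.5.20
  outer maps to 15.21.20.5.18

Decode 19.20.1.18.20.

g is letter #7 and maps to 7: an offset of 0. Each letter is replaced by its alphabet position (a=1, b=2, …, z=26).
Decoding 19.20.1.18.20: 19=s, 20=t, 1=a, 18=r, 20=t.

start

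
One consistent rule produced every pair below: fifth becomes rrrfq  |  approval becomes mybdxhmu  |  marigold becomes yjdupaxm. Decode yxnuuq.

mobile

The shifts repeat in a cycle of length 3: positions 0,1,… shift by +12, +9, +12, then the pattern repeats.
Decoding yxnuuq: y−12=m, x−9=o, n−12=b, u−12=i, u−9=l, q−12=e.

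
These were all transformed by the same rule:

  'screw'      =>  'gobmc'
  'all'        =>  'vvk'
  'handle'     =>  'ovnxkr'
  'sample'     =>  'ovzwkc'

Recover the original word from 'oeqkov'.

league

Two steps: reverse the string, then apply a Caesar shift of +10.
Undoing it on oeqkov: shift back: o−10=e, e−10=u, q−10=g, k−10=a, o−10=e, v−10=l → eugael; then reverse → league.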